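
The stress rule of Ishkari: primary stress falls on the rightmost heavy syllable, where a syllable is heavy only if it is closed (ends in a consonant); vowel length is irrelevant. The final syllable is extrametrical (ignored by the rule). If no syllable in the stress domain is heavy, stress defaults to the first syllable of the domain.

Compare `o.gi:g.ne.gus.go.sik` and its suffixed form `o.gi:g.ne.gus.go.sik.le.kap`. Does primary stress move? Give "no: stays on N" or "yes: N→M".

Base `o.gi:g.ne.gus.go.sik` (6 syllables):
  The final syllable (6, sik) is extrametrical; the stress domain is syllables 1–5.
  Weights: 1 o L, 2 gi:g H, 3 ne L, 4 gus H, 5 go L.
  Heavy syllables in the domain: 2, 4. The rightmost is syllable 4 (gus).
  → primary stress on syllable 4.
Suffixed `o.gi:g.ne.gus.go.sik.le.kap` (8 syllables):
  The final syllable (8, kap) is extrametrical; the stress domain is syllables 1–7.
  Weights: 1 o L, 2 gi:g H, 3 ne L, 4 gus H, 5 go L, 6 sik H, 7 le L.
  Heavy syllables in the domain: 2, 4, 6. The rightmost is syllable 6 (sik).
  → primary stress on syllable 6.

yes: 4→6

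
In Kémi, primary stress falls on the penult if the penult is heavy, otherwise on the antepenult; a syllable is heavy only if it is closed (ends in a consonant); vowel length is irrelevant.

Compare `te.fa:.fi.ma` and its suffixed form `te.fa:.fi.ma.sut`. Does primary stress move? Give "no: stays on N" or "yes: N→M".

yes: 2→3

Base `te.fa:.fi.ma` (4 syllables):
  Weights: 2 fa: L, 3 fi L, 4 ma L.
  The penult (syllable 3, fi) is light, so stress falls on the antepenult (syllable 2, fa:).
  → primary stress on syllable 2.
Suffixed `te.fa:.fi.ma.sut` (5 syllables):
  Weights: 3 fi L, 4 ma L, 5 sut H.
  The penult (syllable 4, ma) is light, so stress falls on the antepenult (syllable 3, fi).
  → primary stress on syllable 3.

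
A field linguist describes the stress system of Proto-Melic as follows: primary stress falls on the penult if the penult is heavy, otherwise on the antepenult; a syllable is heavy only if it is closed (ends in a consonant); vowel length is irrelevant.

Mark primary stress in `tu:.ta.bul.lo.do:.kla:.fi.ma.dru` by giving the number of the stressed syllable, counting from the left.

7

Weights: 7 fi L, 8 ma L, 9 dru L.
The penult (syllable 8, ma) is light, so stress falls on the antepenult (syllable 7, fi).
Primary stress: syllable 7 → tu:.ta.bul.lo.do:.kla:.ˈfi.ma.dru.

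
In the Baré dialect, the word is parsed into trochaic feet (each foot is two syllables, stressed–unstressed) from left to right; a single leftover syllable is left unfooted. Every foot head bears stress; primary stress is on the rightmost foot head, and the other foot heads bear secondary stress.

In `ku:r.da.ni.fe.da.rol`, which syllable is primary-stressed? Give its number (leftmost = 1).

Parse left to right into trochaic (ˈσσ) feet: (ˈku:r.da) (ˈni.fe) (ˈda.rol).
Foot heads (stressed positions): 1, 3, 5.
End Rule Rightmost: primary stress on the rightmost head = syllable 5.
Primary stress: syllable 5 → ku:r.da.ni.fe.ˈda.rol.

5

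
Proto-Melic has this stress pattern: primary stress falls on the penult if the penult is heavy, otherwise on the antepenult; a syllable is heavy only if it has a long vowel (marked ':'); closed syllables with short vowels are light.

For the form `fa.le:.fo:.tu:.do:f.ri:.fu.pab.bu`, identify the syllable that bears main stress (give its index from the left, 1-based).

Weights: 7 fu L, 8 pab L, 9 bu L.
The penult (syllable 8, pab) is light, so stress falls on the antepenult (syllable 7, fu).
Primary stress: syllable 7 → fa.le:.fo:.tu:.do:f.ri:.ˈfu.pab.bu.

7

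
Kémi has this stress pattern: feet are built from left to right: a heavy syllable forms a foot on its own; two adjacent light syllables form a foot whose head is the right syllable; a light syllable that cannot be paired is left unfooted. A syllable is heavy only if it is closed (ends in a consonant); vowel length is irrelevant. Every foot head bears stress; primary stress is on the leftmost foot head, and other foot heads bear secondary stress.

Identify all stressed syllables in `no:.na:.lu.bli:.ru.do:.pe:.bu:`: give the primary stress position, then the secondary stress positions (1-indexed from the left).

primary 2, secondary 4, 6, 8

Weights: 1 no: L, 2 na: L, 3 lu L, 4 bli: L, 5 ru L, 6 do: L, 7 pe: L, 8 bu: L.
Parse left to right (heavy = foot alone; LL = one foot; stranded L unfooted): (no:.ˈna:) (lu.ˈbli:) (ru.ˈdo:) (pe:.ˈbu:).
Foot heads: 2, 4, 6, 8.
Primary stress on the leftmost head = syllable 2.
Secondary stress on 4, 6, 8: no:.ˈna:.lu.ˌbli:.ru.ˌdo:.pe:.ˌbu:.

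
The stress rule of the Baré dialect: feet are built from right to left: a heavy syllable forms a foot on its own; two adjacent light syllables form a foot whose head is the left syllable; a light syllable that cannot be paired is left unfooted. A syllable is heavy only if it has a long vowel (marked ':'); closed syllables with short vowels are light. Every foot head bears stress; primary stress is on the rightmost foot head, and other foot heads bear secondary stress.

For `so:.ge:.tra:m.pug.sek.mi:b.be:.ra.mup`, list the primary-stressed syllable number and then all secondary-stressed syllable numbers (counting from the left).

Weights: 1 so: H, 2 ge: H, 3 tra:m H, 4 pug L, 5 sek L, 6 mi:b H, 7 be: H, 8 ra L, 9 mup L.
Parse right to left (heavy = foot alone; LL = one foot; stranded L unfooted): (ˈso:) (ˈge:) (ˈtra:m) (ˈpug.sek) (ˈmi:b) (ˈbe:) (ˈra.mup).
Foot heads: 1, 2, 3, 4, 6, 7, 8.
Primary stress on the rightmost head = syllable 8.
Secondary stress on 1, 2, 3, 4, 6, 7: ˌso:.ˌge:.ˌtra:m.ˌpug.sek.ˌmi:b.ˌbe:.ˈra.mup.

primary 8, secondary 1, 2, 3, 4, 6, 7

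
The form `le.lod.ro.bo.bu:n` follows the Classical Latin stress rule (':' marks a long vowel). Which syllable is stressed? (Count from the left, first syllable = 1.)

3

Classical Latin: stress the penult if heavy (long vowel or closed), else the antepenult.
Weights: 3 ro L, 4 bo L, 5 bu:n H.
The penult (syllable 4, bo) is light, so stress falls on the antepenult (syllable 3, ro).
Stress on syllable 3: le.lod.ˈro.bo.bu:n.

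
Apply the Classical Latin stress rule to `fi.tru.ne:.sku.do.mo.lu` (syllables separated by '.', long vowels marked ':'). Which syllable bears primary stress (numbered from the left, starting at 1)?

5

Classical Latin: stress the penult if heavy (long vowel or closed), else the antepenult.
Weights: 5 do L, 6 mo L, 7 lu L.
The penult (syllable 6, mo) is light, so stress falls on the antepenult (syllable 5, do).
Stress on syllable 5: fi.tru.ne:.sku.ˈdo.mo.lu.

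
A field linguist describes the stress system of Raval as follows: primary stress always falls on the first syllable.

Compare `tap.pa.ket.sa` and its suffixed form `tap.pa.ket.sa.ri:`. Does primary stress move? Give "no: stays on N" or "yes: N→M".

no: stays on 1

Base `tap.pa.ket.sa` (4 syllables):
  The word has 4 syllables; the first syllable is syllable 1 (tap).
  → primary stress on syllable 1.
Suffixed `tap.pa.ket.sa.ri:` (5 syllables):
  The word has 5 syllables; the first syllable is syllable 1 (tap).
  → primary stress on syllable 1.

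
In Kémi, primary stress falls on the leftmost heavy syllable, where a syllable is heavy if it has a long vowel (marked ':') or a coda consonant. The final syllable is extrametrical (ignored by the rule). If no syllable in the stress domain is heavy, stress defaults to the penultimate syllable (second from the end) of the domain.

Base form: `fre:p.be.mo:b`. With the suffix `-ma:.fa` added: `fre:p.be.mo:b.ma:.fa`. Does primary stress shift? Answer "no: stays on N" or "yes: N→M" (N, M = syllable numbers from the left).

no: stays on 1

Base `fre:p.be.mo:b` (3 syllables):
  The final syllable (3, mo:b) is extrametrical; the stress domain is syllables 1–2.
  Weights: 1 fre:p H, 2 be L.
  Heavy syllables in the domain: 1. The leftmost is syllable 1 (fre:p).
  → primary stress on syllable 1.
Suffixed `fre:p.be.mo:b.ma:.fa` (5 syllables):
  The final syllable (5, fa) is extrametrical; the stress domain is syllables 1–4.
  Weights: 1 fre:p H, 2 be L, 3 mo:b H, 4 ma: H.
  Heavy syllables in the domain: 1, 3, 4. The leftmost is syllable 1 (fre:p).
  → primary stress on syllable 1.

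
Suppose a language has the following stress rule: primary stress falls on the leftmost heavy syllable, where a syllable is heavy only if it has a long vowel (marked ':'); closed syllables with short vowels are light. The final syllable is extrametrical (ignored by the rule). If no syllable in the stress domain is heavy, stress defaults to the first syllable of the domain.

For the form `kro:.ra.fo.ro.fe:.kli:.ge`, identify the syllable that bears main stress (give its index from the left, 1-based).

The final syllable (7, ge) is extrametrical; the stress domain is syllables 1–6.
Weights: 1 kro: H, 2 ra L, 3 fo L, 4 ro L, 5 fe: H, 6 kli: H.
Heavy syllables in the domain: 1, 5, 6. The leftmost is syllable 1 (kro:).
Primary stress: syllable 1 → ˈkro:.ra.fo.ro.fe:.kli:.ge.

1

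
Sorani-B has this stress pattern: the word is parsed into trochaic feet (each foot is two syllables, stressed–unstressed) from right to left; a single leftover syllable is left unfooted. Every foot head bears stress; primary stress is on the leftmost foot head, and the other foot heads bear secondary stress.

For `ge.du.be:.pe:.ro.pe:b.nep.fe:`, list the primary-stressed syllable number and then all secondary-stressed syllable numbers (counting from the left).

Parse right to left into trochaic (ˈσσ) feet: (ˈge.du) (ˈbe:.pe:) (ˈro.pe:b) (ˈnep.fe:).
Foot heads (stressed positions): 1, 3, 5, 7.
End Rule Leftmost: primary stress on the leftmost head = syllable 1.
Secondary stress on 3, 5, 7: ˈge.du.ˌbe:.pe:.ˌro.pe:b.ˌnep.fe:.

primary 1, secondary 3, 5, 7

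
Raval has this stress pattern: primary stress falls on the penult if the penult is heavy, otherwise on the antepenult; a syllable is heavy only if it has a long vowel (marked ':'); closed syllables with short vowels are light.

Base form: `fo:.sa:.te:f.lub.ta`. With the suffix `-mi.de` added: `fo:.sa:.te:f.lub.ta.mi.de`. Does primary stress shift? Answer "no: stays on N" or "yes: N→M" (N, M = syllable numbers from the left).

yes: 3→5

Base `fo:.sa:.te:f.lub.ta` (5 syllables):
  Weights: 3 te:f H, 4 lub L, 5 ta L.
  The penult (syllable 4, lub) is light, so stress falls on the antepenult (syllable 3, te:f).
  → primary stress on syllable 3.
Suffixed `fo:.sa:.te:f.lub.ta.mi.de` (7 syllables):
  Weights: 5 ta L, 6 mi L, 7 de L.
  The penult (syllable 6, mi) is light, so stress falls on the antepenult (syllable 5, ta).
  → primary stress on syllable 5.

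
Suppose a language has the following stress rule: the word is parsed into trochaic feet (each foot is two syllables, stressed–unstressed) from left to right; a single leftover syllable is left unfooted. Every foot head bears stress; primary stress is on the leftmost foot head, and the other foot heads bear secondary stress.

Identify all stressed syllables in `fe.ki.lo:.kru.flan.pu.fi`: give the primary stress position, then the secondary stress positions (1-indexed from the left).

primary 1, secondary 3, 5

Parse left to right into trochaic (ˈσσ) feet: (ˈfe.ki) (ˈlo:.kru) (ˈflan.pu) fi. Syllable 7 is left unfooted.
Foot heads (stressed positions): 1, 3, 5.
End Rule Leftmost: primary stress on the leftmost head = syllable 1.
Secondary stress on 3, 5: ˈfe.ki.ˌlo:.kru.ˌflan.pu.fi.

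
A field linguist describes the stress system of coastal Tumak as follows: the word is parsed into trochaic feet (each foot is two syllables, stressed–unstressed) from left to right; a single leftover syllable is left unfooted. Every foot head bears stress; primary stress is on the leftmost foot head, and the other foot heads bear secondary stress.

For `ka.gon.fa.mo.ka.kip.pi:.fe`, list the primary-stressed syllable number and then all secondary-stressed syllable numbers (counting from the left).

primary 1, secondary 3, 5, 7

Parse left to right into trochaic (ˈσσ) feet: (ˈka.gon) (ˈfa.mo) (ˈka.kip) (ˈpi:.fe).
Foot heads (stressed positions): 1, 3, 5, 7.
End Rule Leftmost: primary stress on the leftmost head = syllable 1.
Secondary stress on 3, 5, 7: ˈka.gon.ˌfa.mo.ˌka.kip.ˌpi:.fe.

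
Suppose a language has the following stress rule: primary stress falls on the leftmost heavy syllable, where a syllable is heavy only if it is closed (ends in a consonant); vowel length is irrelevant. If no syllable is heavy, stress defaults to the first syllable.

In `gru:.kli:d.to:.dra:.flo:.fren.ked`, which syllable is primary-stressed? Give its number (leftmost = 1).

2

Weights: 1 gru: L, 2 kli:d H, 3 to: L, 4 dra: L, 5 flo: L, 6 fren H, 7 ked H.
Heavy syllables in the domain: 2, 6, 7. The leftmost is syllable 2 (kli:d).
Primary stress: syllable 2 → gru:.ˈkli:d.to:.dra:.flo:.fren.ked.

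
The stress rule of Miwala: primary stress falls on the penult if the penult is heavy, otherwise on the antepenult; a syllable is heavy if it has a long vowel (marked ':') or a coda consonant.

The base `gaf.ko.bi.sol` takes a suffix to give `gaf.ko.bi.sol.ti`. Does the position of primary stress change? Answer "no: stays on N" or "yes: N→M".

Base `gaf.ko.bi.sol` (4 syllables):
  Weights: 2 ko L, 3 bi L, 4 sol H.
  The penult (syllable 3, bi) is light, so stress falls on the antepenult (syllable 2, ko).
  → primary stress on syllable 2.
Suffixed `gaf.ko.bi.sol.ti` (5 syllables):
  Weights: 3 bi L, 4 sol H, 5 ti L.
  The penult (syllable 4, sol) is heavy, so it takes stress.
  → primary stress on syllable 4.

yes: 2→4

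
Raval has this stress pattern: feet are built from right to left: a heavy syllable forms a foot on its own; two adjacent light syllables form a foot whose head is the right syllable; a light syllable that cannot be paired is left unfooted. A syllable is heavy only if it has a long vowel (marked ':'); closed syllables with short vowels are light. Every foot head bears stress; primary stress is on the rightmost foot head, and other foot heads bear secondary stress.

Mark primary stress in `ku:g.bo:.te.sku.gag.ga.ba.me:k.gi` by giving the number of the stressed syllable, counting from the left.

8

Weights: 1 ku:g H, 2 bo: H, 3 te L, 4 sku L, 5 gag L, 6 ga L, 7 ba L, 8 me:k H, 9 gi L.
Parse right to left (heavy = foot alone; LL = one foot; stranded L unfooted): (ˈku:g) (ˈbo:) te (sku.ˈgag) (ga.ˈba) (ˈme:k) gi.
Foot heads: 1, 2, 5, 7, 8.
Primary stress on the rightmost head = syllable 8.
Primary stress: syllable 8 → ku:g.bo:.te.sku.gag.ga.ba.ˈme:k.gi.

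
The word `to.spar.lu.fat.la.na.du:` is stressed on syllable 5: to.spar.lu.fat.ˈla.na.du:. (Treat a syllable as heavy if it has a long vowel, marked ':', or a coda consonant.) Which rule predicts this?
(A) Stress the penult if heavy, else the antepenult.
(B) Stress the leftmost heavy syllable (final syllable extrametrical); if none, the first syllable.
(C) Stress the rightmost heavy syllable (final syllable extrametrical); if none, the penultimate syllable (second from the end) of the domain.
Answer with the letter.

Rule A → syllable 5 ✓.
Rule B → syllable 2 (observed: 5).
Rule C → syllable 4 (observed: 5).

A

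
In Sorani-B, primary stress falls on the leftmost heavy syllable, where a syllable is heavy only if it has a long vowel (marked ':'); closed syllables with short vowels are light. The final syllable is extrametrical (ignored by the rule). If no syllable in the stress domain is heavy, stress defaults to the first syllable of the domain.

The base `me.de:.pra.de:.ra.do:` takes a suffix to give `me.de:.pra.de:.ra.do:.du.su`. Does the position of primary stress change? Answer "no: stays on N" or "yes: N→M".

Base `me.de:.pra.de:.ra.do:` (6 syllables):
  The final syllable (6, do:) is extrametrical; the stress domain is syllables 1–5.
  Weights: 1 me L, 2 de: H, 3 pra L, 4 de: H, 5 ra L.
  Heavy syllables in the domain: 2, 4. The leftmost is syllable 2 (de:).
  → primary stress on syllable 2.
Suffixed `me.de:.pra.de:.ra.do:.du.su` (8 syllables):
  The final syllable (8, su) is extrametrical; the stress domain is syllables 1–7.
  Weights: 1 me L, 2 de: H, 3 pra L, 4 de: H, 5 ra L, 6 do: H, 7 du L.
  Heavy syllables in the domain: 2, 4, 6. The leftmost is syllable 2 (de:).
  → primary stress on syllable 2.

no: stays on 2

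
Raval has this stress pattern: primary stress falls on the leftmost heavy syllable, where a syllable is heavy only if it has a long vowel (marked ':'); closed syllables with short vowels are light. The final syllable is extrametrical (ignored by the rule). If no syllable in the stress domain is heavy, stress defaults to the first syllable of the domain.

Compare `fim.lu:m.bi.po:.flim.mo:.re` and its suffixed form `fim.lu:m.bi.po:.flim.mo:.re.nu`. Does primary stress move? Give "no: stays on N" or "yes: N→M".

no: stays on 2

Base `fim.lu:m.bi.po:.flim.mo:.re` (7 syllables):
  The final syllable (7, re) is extrametrical; the stress domain is syllables 1–6.
  Weights: 1 fim L, 2 lu:m H, 3 bi L, 4 po: H, 5 flim L, 6 mo: H.
  Heavy syllables in the domain: 2, 4, 6. The leftmost is syllable 2 (lu:m).
  → primary stress on syllable 2.
Suffixed `fim.lu:m.bi.po:.flim.mo:.re.nu` (8 syllables):
  The final syllable (8, nu) is extrametrical; the stress domain is syllables 1–7.
  Weights: 1 fim L, 2 lu:m H, 3 bi L, 4 po: H, 5 flim L, 6 mo: H, 7 re L.
  Heavy syllables in the domain: 2, 4, 6. The leftmost is syllable 2 (lu:m).
  → primary stress on syllable 2.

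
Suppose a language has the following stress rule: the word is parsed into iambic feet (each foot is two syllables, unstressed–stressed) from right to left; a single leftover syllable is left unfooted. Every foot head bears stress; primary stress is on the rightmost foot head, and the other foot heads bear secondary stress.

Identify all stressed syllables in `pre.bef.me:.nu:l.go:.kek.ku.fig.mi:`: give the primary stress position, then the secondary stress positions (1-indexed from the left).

primary 9, secondary 3, 5, 7

Parse right to left into iambic (σˈσ) feet: pre (bef.ˈme:) (nu:l.ˈgo:) (kek.ˈku) (fig.ˈmi:). Syllable 1 is left unfooted.
Foot heads (stressed positions): 3, 5, 7, 9.
End Rule Rightmost: primary stress on the rightmost head = syllable 9.
Secondary stress on 3, 5, 7: pre.bef.ˌme:.nu:l.ˌgo:.kek.ˌku.fig.ˈmi:.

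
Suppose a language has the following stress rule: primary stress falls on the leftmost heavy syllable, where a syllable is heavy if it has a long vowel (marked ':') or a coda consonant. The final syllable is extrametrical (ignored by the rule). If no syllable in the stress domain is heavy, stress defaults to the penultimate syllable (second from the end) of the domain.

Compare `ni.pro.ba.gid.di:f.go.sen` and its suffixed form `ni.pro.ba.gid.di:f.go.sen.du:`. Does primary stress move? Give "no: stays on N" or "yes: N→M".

no: stays on 4

Base `ni.pro.ba.gid.di:f.go.sen` (7 syllables):
  The final syllable (7, sen) is extrametrical; the stress domain is syllables 1–6.
  Weights: 1 ni L, 2 pro L, 3 ba L, 4 gid H, 5 di:f H, 6 go L.
  Heavy syllables in the domain: 4, 5. The leftmost is syllable 4 (gid).
  → primary stress on syllable 4.
Suffixed `ni.pro.ba.gid.di:f.go.sen.du:` (8 syllables):
  The final syllable (8, du:) is extrametrical; the stress domain is syllables 1–7.
  Weights: 1 ni L, 2 pro L, 3 ba L, 4 gid H, 5 di:f H, 6 go L, 7 sen H.
  Heavy syllables in the domain: 4, 5, 7. The leftmost is syllable 4 (gid).
  → primary stress on syllable 4.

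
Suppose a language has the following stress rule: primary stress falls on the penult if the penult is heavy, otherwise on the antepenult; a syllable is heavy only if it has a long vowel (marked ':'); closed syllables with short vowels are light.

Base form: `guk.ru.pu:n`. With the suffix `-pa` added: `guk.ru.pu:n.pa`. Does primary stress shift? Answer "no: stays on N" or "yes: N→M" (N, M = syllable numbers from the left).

Base `guk.ru.pu:n` (3 syllables):
  Weights: 1 guk L, 2 ru L, 3 pu:n H.
  The penult (syllable 2, ru) is light, so stress falls on the antepenult (syllable 1, guk).
  → primary stress on syllable 1.
Suffixed `guk.ru.pu:n.pa` (4 syllables):
  Weights: 2 ru L, 3 pu:n H, 4 pa L.
  The penult (syllable 3, pu:n) is heavy, so it takes stress.
  → primary stress on syllable 3.

yes: 1→3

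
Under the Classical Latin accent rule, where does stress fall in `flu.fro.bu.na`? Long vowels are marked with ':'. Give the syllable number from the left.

2

Classical Latin: stress the penult if heavy (long vowel or closed), else the antepenult.
Weights: 2 fro L, 3 bu L, 4 na L.
The penult (syllable 3, bu) is light, so stress falls on the antepenult (syllable 2, fro).
Stress on syllable 2: flu.ˈfro.bu.na.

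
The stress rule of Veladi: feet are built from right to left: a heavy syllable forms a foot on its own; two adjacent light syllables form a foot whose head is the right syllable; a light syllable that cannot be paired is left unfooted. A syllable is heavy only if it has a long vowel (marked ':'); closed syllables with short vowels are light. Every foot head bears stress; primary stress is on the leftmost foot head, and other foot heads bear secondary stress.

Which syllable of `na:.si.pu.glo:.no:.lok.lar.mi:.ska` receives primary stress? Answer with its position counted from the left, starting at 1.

Weights: 1 na: H, 2 si L, 3 pu L, 4 glo: H, 5 no: H, 6 lok L, 7 lar L, 8 mi: H, 9 ska L.
Parse right to left (heavy = foot alone; LL = one foot; stranded L unfooted): (ˈna:) (si.ˈpu) (ˈglo:) (ˈno:) (lok.ˈlar) (ˈmi:) ska.
Foot heads: 1, 3, 4, 5, 7, 8.
Primary stress on the leftmost head = syllable 1.
Primary stress: syllable 1 → ˈna:.si.pu.glo:.no:.lok.lar.mi:.ska.

1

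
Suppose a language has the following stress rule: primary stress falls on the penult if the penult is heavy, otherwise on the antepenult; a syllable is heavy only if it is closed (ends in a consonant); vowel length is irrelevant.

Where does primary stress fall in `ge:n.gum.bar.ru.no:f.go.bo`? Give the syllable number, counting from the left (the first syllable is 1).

Weights: 5 no:f H, 6 go L, 7 bo L.
The penult (syllable 6, go) is light, so stress falls on the antepenult (syllable 5, no:f).
Primary stress: syllable 5 → ge:n.gum.bar.ru.ˈno:f.go.bo.

5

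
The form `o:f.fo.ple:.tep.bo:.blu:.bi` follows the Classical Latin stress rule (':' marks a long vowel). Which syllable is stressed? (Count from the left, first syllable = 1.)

6

Classical Latin: stress the penult if heavy (long vowel or closed), else the antepenult.
Weights: 5 bo: H, 6 blu: H, 7 bi L.
The penult (syllable 6, blu:) is heavy, so it takes stress.
Stress on syllable 6: o:f.fo.ple:.tep.bo:.ˈblu:.bi.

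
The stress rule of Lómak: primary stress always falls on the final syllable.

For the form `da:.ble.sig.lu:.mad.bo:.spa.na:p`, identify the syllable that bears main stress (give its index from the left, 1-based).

The word has 8 syllables; the final syllable is syllable 8 (na:p).
Primary stress: syllable 8 → da:.ble.sig.lu:.mad.bo:.spa.ˈna:p.

8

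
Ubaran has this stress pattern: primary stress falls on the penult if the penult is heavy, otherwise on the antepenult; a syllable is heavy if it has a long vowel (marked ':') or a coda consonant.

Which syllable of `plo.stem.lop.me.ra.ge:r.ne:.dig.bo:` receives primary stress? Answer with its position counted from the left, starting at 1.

8

Weights: 7 ne: H, 8 dig H, 9 bo: H.
The penult (syllable 8, dig) is heavy, so it takes stress.
Primary stress: syllable 8 → plo.stem.lop.me.ra.ge:r.ne:.ˈdig.bo:.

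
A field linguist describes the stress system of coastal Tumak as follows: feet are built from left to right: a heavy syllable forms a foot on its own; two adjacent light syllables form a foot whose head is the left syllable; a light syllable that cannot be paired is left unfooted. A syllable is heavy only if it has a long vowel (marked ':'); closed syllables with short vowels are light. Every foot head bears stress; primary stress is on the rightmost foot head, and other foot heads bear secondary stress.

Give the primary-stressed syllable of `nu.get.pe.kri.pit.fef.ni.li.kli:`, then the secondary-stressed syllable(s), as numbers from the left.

primary 9, secondary 1, 3, 5, 7

Weights: 1 nu L, 2 get L, 3 pe L, 4 kri L, 5 pit L, 6 fef L, 7 ni L, 8 li L, 9 kli: H.
Parse left to right (heavy = foot alone; LL = one foot; stranded L unfooted): (ˈnu.get) (ˈpe.kri) (ˈpit.fef) (ˈni.li) (ˈkli:).
Foot heads: 1, 3, 5, 7, 9.
Primary stress on the rightmost head = syllable 9.
Secondary stress on 1, 3, 5, 7: ˌnu.get.ˌpe.kri.ˌpit.fef.ˌni.li.ˈkli:.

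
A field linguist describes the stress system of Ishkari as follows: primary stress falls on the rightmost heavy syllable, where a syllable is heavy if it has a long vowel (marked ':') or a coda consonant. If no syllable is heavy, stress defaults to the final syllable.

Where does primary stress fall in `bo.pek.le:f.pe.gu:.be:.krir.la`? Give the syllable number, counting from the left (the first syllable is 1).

7

Weights: 1 bo L, 2 pek H, 3 le:f H, 4 pe L, 5 gu: H, 6 be: H, 7 krir H, 8 la L.
Heavy syllables in the domain: 2, 3, 5, 6, 7. The rightmost is syllable 7 (krir).
Primary stress: syllable 7 → bo.pek.le:f.pe.gu:.be:.ˈkrir.la.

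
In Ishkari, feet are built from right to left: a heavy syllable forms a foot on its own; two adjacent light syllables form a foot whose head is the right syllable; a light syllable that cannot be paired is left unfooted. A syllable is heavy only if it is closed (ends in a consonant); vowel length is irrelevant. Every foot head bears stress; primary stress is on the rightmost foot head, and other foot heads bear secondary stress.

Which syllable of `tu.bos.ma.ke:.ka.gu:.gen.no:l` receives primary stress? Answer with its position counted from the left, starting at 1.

Weights: 1 tu L, 2 bos H, 3 ma L, 4 ke: L, 5 ka L, 6 gu: L, 7 gen H, 8 no:l H.
Parse right to left (heavy = foot alone; LL = one foot; stranded L unfooted): tu (ˈbos) (ma.ˈke:) (ka.ˈgu:) (ˈgen) (ˈno:l).
Foot heads: 2, 4, 6, 7, 8.
Primary stress on the rightmost head = syllable 8.
Primary stress: syllable 8 → tu.bos.ma.ke:.ka.gu:.gen.ˈno:l.

8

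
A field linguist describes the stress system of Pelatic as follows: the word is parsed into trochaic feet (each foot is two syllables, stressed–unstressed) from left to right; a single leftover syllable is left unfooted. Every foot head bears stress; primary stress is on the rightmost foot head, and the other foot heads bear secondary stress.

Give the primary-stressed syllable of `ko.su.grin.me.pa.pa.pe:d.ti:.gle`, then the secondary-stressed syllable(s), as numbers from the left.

Parse left to right into trochaic (ˈσσ) feet: (ˈko.su) (ˈgrin.me) (ˈpa.pa) (ˈpe:d.ti:) gle. Syllable 9 is left unfooted.
Foot heads (stressed positions): 1, 3, 5, 7.
End Rule Rightmost: primary stress on the rightmost head = syllable 7.
Secondary stress on 1, 3, 5: ˌko.su.ˌgrin.me.ˌpa.pa.ˈpe:d.ti:.gle.

primary 7, secondary 1, 3, 5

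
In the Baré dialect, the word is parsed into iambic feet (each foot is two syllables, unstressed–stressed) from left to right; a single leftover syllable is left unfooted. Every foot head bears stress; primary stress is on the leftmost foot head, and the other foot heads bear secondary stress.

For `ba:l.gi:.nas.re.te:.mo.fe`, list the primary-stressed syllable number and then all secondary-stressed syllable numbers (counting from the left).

Parse left to right into iambic (σˈσ) feet: (ba:l.ˈgi:) (nas.ˈre) (te:.ˈmo) fe. Syllable 7 is left unfooted.
Foot heads (stressed positions): 2, 4, 6.
End Rule Leftmost: primary stress on the leftmost head = syllable 2.
Secondary stress on 4, 6: ba:l.ˈgi:.nas.ˌre.te:.ˌmo.fe.

primary 2, secondary 4, 6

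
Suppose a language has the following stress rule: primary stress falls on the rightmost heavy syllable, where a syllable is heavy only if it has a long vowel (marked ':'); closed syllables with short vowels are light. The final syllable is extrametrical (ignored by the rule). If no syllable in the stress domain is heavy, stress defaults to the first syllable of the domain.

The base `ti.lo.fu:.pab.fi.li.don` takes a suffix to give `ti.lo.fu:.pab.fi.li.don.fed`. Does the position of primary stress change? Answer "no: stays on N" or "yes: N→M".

no: stays on 3

Base `ti.lo.fu:.pab.fi.li.don` (7 syllables):
  The final syllable (7, don) is extrametrical; the stress domain is syllables 1–6.
  Weights: 1 ti L, 2 lo L, 3 fu: H, 4 pab L, 5 fi L, 6 li L.
  Heavy syllables in the domain: 3. The rightmost is syllable 3 (fu:).
  → primary stress on syllable 3.
Suffixed `ti.lo.fu:.pab.fi.li.don.fed` (8 syllables):
  The final syllable (8, fed) is extrametrical; the stress domain is syllables 1–7.
  Weights: 1 ti L, 2 lo L, 3 fu: H, 4 pab L, 5 fi L, 6 li L, 7 don L.
  Heavy syllables in the domain: 3. The rightmost is syllable 3 (fu:).
  → primary stress on syllable 3.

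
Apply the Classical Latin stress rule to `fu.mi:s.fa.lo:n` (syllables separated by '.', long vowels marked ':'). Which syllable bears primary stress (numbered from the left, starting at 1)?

Classical Latin: stress the penult if heavy (long vowel or closed), else the antepenult.
Weights: 2 mi:s H, 3 fa L, 4 lo:n H.
The penult (syllable 3, fa) is light, so stress falls on the antepenult (syllable 2, mi:s).
Stress on syllable 2: fu.ˈmi:s.fa.lo:n.

2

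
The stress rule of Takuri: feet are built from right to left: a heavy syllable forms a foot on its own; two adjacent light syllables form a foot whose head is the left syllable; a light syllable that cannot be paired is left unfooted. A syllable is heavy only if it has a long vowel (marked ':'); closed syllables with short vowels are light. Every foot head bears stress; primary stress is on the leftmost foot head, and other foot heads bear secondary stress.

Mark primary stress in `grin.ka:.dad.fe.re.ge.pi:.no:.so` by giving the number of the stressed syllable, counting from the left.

Weights: 1 grin L, 2 ka: H, 3 dad L, 4 fe L, 5 re L, 6 ge L, 7 pi: H, 8 no: H, 9 so L.
Parse right to left (heavy = foot alone; LL = one foot; stranded L unfooted): grin (ˈka:) (ˈdad.fe) (ˈre.ge) (ˈpi:) (ˈno:) so.
Foot heads: 2, 3, 5, 7, 8.
Primary stress on the leftmost head = syllable 2.
Primary stress: syllable 2 → grin.ˈka:.dad.fe.re.ge.pi:.no:.so.

2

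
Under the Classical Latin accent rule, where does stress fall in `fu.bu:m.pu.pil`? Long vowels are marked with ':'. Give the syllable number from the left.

Classical Latin: stress the penult if heavy (long vowel or closed), else the antepenult.
Weights: 2 bu:m H, 3 pu L, 4 pil H.
The penult (syllable 3, pu) is light, so stress falls on the antepenult (syllable 2, bu:m).
Stress on syllable 2: fu.ˈbu:m.pu.pil.

2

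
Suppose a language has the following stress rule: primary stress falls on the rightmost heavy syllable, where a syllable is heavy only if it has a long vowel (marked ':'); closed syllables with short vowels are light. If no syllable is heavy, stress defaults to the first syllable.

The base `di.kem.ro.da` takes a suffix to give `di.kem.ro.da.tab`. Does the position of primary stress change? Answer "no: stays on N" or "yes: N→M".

Base `di.kem.ro.da` (4 syllables):
  Weights: 1 di L, 2 kem L, 3 ro L, 4 da L.
  No heavy syllable in the domain; default to the first syllable = syllable 1.
  → primary stress on syllable 1.
Suffixed `di.kem.ro.da.tab` (5 syllables):
  Weights: 1 di L, 2 kem L, 3 ro L, 4 da L, 5 tab L.
  No heavy syllable in the domain; default to the first syllable = syllable 1.
  → primary stress on syllable 1.

no: stays on 1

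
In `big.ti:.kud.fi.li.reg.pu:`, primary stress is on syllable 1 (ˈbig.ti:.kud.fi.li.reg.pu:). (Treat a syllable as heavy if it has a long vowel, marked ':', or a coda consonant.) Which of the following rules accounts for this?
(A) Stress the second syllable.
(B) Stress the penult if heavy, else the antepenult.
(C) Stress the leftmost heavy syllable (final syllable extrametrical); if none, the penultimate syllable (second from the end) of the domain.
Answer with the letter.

C

Rule A → syllable 2 (observed: 1).
Rule B → syllable 6 (observed: 1).
Rule C → syllable 1 ✓.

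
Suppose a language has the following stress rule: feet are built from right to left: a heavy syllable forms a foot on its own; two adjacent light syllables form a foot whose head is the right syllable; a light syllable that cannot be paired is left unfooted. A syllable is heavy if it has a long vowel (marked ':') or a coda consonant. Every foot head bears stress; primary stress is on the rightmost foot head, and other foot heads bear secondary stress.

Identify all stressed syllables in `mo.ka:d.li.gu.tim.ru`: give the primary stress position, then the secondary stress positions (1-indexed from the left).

Weights: 1 mo L, 2 ka:d H, 3 li L, 4 gu L, 5 tim H, 6 ru L.
Parse right to left (heavy = foot alone; LL = one foot; stranded L unfooted): mo (ˈka:d) (li.ˈgu) (ˈtim) ru.
Foot heads: 2, 4, 5.
Primary stress on the rightmost head = syllable 5.
Secondary stress on 2, 4: mo.ˌka:d.li.ˌgu.ˈtim.ru.

primary 5, secondary 2, 4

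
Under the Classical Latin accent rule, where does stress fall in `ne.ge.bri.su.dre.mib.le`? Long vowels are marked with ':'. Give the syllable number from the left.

6

Classical Latin: stress the penult if heavy (long vowel or closed), else the antepenult.
Weights: 5 dre L, 6 mib H, 7 le L.
The penult (syllable 6, mib) is heavy, so it takes stress.
Stress on syllable 6: ne.ge.bri.su.dre.ˈmib.le.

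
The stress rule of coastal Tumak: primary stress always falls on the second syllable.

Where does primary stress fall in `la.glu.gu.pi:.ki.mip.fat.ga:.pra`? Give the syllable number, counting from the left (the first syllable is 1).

The word has 9 syllables; the second syllable is syllable 2 (glu).
Primary stress: syllable 2 → la.ˈglu.gu.pi:.ki.mip.fat.ga:.pra.

2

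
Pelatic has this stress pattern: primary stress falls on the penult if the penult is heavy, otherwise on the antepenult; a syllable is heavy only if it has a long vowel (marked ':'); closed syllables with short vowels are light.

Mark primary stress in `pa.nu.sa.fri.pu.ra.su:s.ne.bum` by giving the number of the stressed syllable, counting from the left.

Weights: 7 su:s H, 8 ne L, 9 bum L.
The penult (syllable 8, ne) is light, so stress falls on the antepenult (syllable 7, su:s).
Primary stress: syllable 7 → pa.nu.sa.fri.pu.ra.ˈsu:s.ne.bum.

7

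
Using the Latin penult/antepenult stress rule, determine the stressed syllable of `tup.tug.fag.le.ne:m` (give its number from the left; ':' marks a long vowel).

Classical Latin: stress the penult if heavy (long vowel or closed), else the antepenult.
Weights: 3 fag H, 4 le L, 5 ne:m H.
The penult (syllable 4, le) is light, so stress falls on the antepenult (syllable 3, fag).
Stress on syllable 3: tup.tug.ˈfag.le.ne:m.

3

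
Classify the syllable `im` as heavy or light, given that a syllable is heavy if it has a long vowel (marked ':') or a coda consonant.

`im`: short vowel, closed (coda /m/). Closed → heavy.

heavy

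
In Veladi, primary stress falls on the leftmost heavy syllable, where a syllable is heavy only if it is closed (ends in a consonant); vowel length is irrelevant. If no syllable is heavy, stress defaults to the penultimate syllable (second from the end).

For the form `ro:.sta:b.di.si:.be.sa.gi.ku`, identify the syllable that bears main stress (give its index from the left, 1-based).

2

Weights: 1 ro: L, 2 sta:b H, 3 di L, 4 si: L, 5 be L, 6 sa L, 7 gi L, 8 ku L.
Heavy syllables in the domain: 2. The leftmost is syllable 2 (sta:b).
Primary stress: syllable 2 → ro:.ˈsta:b.di.si:.be.sa.gi.ku.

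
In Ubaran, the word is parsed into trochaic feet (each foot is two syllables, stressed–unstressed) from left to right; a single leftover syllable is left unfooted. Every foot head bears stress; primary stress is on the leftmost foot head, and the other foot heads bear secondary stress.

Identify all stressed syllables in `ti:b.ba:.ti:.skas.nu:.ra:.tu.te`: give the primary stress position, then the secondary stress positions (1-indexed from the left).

primary 1, secondary 3, 5, 7

Parse left to right into trochaic (ˈσσ) feet: (ˈti:b.ba:) (ˈti:.skas) (ˈnu:.ra:) (ˈtu.te).
Foot heads (stressed positions): 1, 3, 5, 7.
End Rule Leftmost: primary stress on the leftmost head = syllable 1.
Secondary stress on 3, 5, 7: ˈti:b.ba:.ˌti:.skas.ˌnu:.ra:.ˌtu.te.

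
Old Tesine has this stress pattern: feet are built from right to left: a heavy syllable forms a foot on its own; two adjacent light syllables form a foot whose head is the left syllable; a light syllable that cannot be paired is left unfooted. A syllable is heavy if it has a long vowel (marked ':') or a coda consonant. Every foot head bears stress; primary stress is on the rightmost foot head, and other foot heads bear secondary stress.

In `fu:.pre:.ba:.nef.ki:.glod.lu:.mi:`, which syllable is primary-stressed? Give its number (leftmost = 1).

8

Weights: 1 fu: H, 2 pre: H, 3 ba: H, 4 nef H, 5 ki: H, 6 glod H, 7 lu: H, 8 mi: H.
Parse right to left (heavy = foot alone; LL = one foot; stranded L unfooted): (ˈfu:) (ˈpre:) (ˈba:) (ˈnef) (ˈki:) (ˈglod) (ˈlu:) (ˈmi:).
Foot heads: 1, 2, 3, 4, 5, 6, 7, 8.
Primary stress on the rightmost head = syllable 8.
Primary stress: syllable 8 → fu:.pre:.ba:.nef.ki:.glod.lu:.ˈmi:.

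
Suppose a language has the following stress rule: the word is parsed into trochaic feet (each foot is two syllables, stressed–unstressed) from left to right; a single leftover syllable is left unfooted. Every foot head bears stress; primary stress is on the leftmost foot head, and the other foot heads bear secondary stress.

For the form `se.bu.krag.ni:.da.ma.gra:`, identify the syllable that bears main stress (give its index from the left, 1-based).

Parse left to right into trochaic (ˈσσ) feet: (ˈse.bu) (ˈkrag.ni:) (ˈda.ma) gra:. Syllable 7 is left unfooted.
Foot heads (stressed positions): 1, 3, 5.
End Rule Leftmost: primary stress on the leftmost head = syllable 1.
Primary stress: syllable 1 → ˈse.bu.krag.ni:.da.ma.gra:.

1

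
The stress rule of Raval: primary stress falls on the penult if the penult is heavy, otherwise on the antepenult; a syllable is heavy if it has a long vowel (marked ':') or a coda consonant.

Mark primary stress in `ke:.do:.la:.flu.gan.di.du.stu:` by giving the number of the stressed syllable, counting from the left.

Weights: 6 di L, 7 du L, 8 stu: H.
The penult (syllable 7, du) is light, so stress falls on the antepenult (syllable 6, di).
Primary stress: syllable 6 → ke:.do:.la:.flu.gan.ˈdi.du.stu:.

6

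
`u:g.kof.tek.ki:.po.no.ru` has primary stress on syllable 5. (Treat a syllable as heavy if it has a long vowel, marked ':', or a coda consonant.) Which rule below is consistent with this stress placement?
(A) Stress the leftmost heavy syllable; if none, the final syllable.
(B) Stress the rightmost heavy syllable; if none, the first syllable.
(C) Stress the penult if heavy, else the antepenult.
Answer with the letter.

C

Rule A → syllable 1 (observed: 5).
Rule B → syllable 4 (observed: 5).
Rule C → syllable 5 ✓.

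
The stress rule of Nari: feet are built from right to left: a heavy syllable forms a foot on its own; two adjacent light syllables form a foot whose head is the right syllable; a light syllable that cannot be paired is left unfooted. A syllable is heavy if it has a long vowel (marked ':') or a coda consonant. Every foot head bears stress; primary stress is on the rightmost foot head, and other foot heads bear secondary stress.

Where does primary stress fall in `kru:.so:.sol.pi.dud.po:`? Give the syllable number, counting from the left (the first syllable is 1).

Weights: 1 kru: H, 2 so: H, 3 sol H, 4 pi L, 5 dud H, 6 po: H.
Parse right to left (heavy = foot alone; LL = one foot; stranded L unfooted): (ˈkru:) (ˈso:) (ˈsol) pi (ˈdud) (ˈpo:).
Foot heads: 1, 2, 3, 5, 6.
Primary stress on the rightmost head = syllable 6.
Primary stress: syllable 6 → kru:.so:.sol.pi.dud.ˈpo:.

6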